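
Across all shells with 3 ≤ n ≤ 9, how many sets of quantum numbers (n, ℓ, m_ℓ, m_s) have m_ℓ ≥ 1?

238

Work shell by shell — for each n, count the (ℓ, m_ℓ) pairs that satisfy m_ℓ ≥ 1:
n=3 → 3; n=4 → 6; n=5 → 10; n=6 → 15; n=7 → 21; n=8 → 28; n=9 → 36.
Orbitals: 3 + 6 + 10 + 15 + 21 + 28 + 36 = 119. Including both spin states (m_s = ±1/2) gives 2 × 119 = 238 states.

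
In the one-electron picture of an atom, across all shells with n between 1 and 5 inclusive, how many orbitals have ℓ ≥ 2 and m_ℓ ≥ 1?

Count contributing orbitals for each principal shell:
n=3 → 2; n=4 → 5; n=5 → 9.
Total orbitals: 2 + 5 + 9 = 16.

16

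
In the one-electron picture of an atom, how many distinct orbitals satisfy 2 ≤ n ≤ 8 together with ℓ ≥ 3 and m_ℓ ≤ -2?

Per-shell orbital counts meeting the constraint:
n=4 → 2; n=5 → 5; n=6 → 9; n=7 → 14; n=8 → 20.
Total orbitals: 2 + 5 + 9 + 14 + 20 = 50.

50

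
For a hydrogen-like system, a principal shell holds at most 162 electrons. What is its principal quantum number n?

2n² = 162 ⇒ n² = 81 ⇒ n = 9.

n = 9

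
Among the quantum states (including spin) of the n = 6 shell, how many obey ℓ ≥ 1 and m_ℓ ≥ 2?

Orbitals with ℓ ≥ 1 and m_ℓ ≥ 2, by ℓ: ℓ=2 → 1; ℓ=3 → 2; ℓ=4 → 3; ℓ=5 → 4.
Orbitals: 1 + 2 + 3 + 4 = 10. Each orbital carries two spin states, so 10 × 2 = 20 states.

20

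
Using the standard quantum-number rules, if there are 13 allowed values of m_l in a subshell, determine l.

l = 6 (i)

m_l ranges over 2l+1 integers, so 2l+1 = 13 ⇒ l = 6.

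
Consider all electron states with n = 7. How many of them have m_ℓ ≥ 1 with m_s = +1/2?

21

For n = 7, ℓ ranges over 0 … 6.
Per ℓ-value: ℓ=1 → 1; ℓ=2 → 2; ℓ=3 → 3; ℓ=4 → 4; ℓ=5 → 5; ℓ=6 → 6.
Orbitals: 1 + 2 + 3 + 4 + 5 + 6 = 21. With m_s fixed to a single value there is one state per orbital, giving 21 states.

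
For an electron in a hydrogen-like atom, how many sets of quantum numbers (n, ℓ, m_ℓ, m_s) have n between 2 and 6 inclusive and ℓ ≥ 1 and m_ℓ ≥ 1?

Per-shell orbital counts meeting the constraint:
n=2 → 1; n=3 → 3; n=4 → 6; n=5 → 10; n=6 → 15.
Orbitals: 1 + 3 + 6 + 10 + 15 = 35. Including both spin states (m_s = ±1/2) gives 2 × 35 = 70 states.

70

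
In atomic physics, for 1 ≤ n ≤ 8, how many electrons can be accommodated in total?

408

Total orbitals = 1² + 2² + 3² + 4² + 5² + 6² + 7² + 8² = 204. Doubling for spin gives 408 electrons.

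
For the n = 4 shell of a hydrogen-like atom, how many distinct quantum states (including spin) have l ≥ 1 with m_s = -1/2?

15

For n = 4, l ranges over 0 … 3.
Per l-value: l=1 → 3; l=2 → 5; l=3 → 7.
Orbitals: 3 + 5 + 7 = 15. With m_s fixed to a single value there is one state per orbital, giving 15 states.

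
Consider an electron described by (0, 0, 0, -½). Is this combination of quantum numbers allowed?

The principal quantum number must be a positive integer (n ≥ 1), but here n = 0.

No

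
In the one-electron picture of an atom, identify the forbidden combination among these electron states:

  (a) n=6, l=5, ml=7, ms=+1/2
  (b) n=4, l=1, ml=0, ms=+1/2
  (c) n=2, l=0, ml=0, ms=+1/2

(a) has |ml| = 7 > l = 5, violating −l ≤ ml ≤ l.
The remaining sets (b), (c) satisfy all four rules.

(a)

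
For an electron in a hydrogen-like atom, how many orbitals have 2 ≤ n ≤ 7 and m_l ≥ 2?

35

For each n in the range, tally the orbitals obeying m_l ≥ 2:
n=3 → 1; n=4 → 3; n=5 → 6; n=6 → 10; n=7 → 15.
Total orbitals: 1 + 3 + 6 + 10 + 15 = 35.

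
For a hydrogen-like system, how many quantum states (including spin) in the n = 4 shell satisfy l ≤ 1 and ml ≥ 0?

6

Go through l = 0, …, 3 (the values permitted for n = 4).
Per l-value: l=0 → 1; l=1 → 2.
Orbitals: 1 + 2 = 3. Each orbital carries two spin states, so 3 × 2 = 6 states.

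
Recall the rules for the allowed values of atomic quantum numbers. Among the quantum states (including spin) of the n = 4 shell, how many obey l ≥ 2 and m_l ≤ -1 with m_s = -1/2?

Orbitals with l ≥ 2 and m_l ≤ -1, by l: l=2 → 2; l=3 → 3.
Orbitals: 2 + 3 = 5. With m_s fixed to a single value there is one state per orbital, giving 5 states.

5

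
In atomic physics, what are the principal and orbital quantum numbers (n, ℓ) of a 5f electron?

n = 5, ℓ = 3

The leading integer gives n = 5; the letter 'f' means ℓ = 3.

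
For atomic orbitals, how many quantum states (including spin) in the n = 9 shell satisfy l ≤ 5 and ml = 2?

8

Go through l = 0, …, 8 (the values permitted for n = 9).
Contributions: l=2 → 1; l=3 → 1; l=4 → 1; l=5 → 1.
Orbitals: 1 + 1 + 1 + 1 = 4. Each orbital carries two spin states, so 4 × 2 = 8 states.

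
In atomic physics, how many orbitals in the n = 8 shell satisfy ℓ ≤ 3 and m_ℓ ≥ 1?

Go through ℓ = 0, …, 7 (the values permitted for n = 8).
Orbitals with ℓ ≤ 3 and m_ℓ ≥ 1, by ℓ: ℓ=1 → 1; ℓ=2 → 2; ℓ=3 → 3.
Total orbitals: 1 + 2 + 3 = 6.

6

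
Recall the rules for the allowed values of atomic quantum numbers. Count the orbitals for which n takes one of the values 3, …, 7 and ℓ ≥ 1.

130

Treat each shell separately and count matching orbitals:
n=3 → 8; n=4 → 15; n=5 → 24; n=6 → 35; n=7 → 48.
Total orbitals: 8 + 15 + 24 + 35 + 48 = 130.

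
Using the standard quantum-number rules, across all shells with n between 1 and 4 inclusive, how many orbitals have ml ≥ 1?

10

For each n in the range, tally the orbitals obeying ml ≥ 1:
n=2 → 1; n=3 → 3; n=4 → 6.
Total orbitals: 1 + 3 + 6 = 10.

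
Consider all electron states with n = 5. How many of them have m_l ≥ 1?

20

The n = 5 shell has l = 0 through 4; check each.
The (l, m_l) pairs meeting m_l ≥ 1 give: l=1 → 1; l=2 → 2; l=3 → 3; l=4 → 4.
Orbitals: 1 + 2 + 3 + 4 = 10. Each orbital carries two spin states, so 10 × 2 = 20 states.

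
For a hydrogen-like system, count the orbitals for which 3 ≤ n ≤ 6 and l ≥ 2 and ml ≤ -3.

Go shell by shell, enumerating (l, ml) with l ≥ 2 and ml ≤ -3:
n=4 → 1; n=5 → 3; n=6 → 6.
Total orbitals: 1 + 3 + 6 = 10.

10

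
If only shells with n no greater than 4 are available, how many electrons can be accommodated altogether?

60

Total orbitals = 1² + 2² + 3² + 4² = 30. Doubling for spin gives 60 electrons.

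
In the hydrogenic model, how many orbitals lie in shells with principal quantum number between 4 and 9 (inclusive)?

271

Shell n has n² orbitals: 4²=16 + 5²=25 + 6²=36 + 7²=49 + 8²=64 + 9²=81 = 271 orbitals.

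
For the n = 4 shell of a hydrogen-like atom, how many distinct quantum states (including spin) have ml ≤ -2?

6

For n = 4, l ranges over 0 … 3.
Orbitals with ml ≤ -2, by l: l=2 → 1; l=3 → 2.
Orbitals: 1 + 2 = 3. Each orbital carries two spin states, so 3 × 2 = 6 states.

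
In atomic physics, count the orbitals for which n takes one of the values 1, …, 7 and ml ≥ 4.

Per-shell orbital counts meeting the constraint:
n=5 → 1; n=6 → 3; n=7 → 6.
Total orbitals: 1 + 3 + 6 = 10.

10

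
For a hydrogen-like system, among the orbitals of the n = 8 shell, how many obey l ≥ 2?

For n = 8, l ranges over 0 … 7.
The (l, m_l) pairs meeting l ≥ 2 give: l=2 → 5; l=3 → 7; l=4 → 9; l=5 → 11; l=6 → 13; l=7 → 15.
Total orbitals: 5 + 7 + 9 + 11 + 13 + 15 = 60.

60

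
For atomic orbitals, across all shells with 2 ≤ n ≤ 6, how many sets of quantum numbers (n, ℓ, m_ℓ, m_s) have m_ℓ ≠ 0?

140

Count contributing orbitals for each principal shell:
n=2 → 2; n=3 → 6; n=4 → 12; n=5 → 20; n=6 → 30.
Orbitals: 2 + 6 + 12 + 20 + 30 = 70. Including both spin states (m_s = ±1/2) gives 2 × 70 = 140 states.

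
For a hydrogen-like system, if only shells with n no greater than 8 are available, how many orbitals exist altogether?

204

Total orbitals = 1² + 2² + 3² + 4² + 5² + 6² + 7² + 8² = 204.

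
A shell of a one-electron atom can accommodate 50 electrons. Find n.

2n² = 50 ⇒ n² = 25 ⇒ n = 5.

n = 5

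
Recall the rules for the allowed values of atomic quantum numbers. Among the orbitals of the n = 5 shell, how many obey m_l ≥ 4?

Go through l = 0, …, 4 (the values permitted for n = 5).
Orbitals with m_l ≥ 4, by l: l=4 → 1.
Total orbitals: 1.

1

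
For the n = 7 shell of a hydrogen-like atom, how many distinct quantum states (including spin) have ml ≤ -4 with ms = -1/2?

6

With n = 7 the allowed l are 0, 1, …, 6.
The (l, ml) pairs meeting ml ≤ -4 give: l=4 → 1; l=5 → 2; l=6 → 3.
Orbitals: 1 + 2 + 3 = 6. With ms fixed to a single value there is one state per orbital, giving 6 states.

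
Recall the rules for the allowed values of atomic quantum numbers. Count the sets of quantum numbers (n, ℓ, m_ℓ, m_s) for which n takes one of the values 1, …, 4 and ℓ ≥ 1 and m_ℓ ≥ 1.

Go shell by shell, enumerating (ℓ, m_ℓ) with ℓ ≥ 1 and m_ℓ ≥ 1:
n=2 → 1; n=3 → 3; n=4 → 6.
Orbitals: 1 + 3 + 6 = 10. Including both spin states (m_s = ±1/2) gives 2 × 10 = 20 states.

20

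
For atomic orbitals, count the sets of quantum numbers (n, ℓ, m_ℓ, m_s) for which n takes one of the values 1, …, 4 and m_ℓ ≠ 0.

Count contributing orbitals for each principal shell:
n=2 → 2; n=3 → 6; n=4 → 12.
Orbitals: 2 + 6 + 12 = 20. Including both spin states (m_s = ±1/2) gives 2 × 20 = 40 states.

40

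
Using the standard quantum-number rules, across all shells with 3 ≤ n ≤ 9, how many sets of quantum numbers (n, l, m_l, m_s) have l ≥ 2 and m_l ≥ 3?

112

For each n in the range, tally the orbitals obeying l ≥ 2 and m_l ≥ 3:
n=4 → 1; n=5 → 3; n=6 → 6; n=7 → 10; n=8 → 15; n=9 → 21.
Orbitals: 1 + 3 + 6 + 10 + 15 + 21 = 56. Including both spin states (m_s = ±1/2) gives 2 × 56 = 112 states.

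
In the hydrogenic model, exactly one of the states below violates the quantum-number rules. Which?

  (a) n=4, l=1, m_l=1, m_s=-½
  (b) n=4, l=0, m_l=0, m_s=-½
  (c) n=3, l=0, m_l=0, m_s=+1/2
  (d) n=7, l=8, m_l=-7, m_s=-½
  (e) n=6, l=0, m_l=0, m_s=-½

(d) has l = 8 ≥ n = 7, violating 0 ≤ l ≤ n−1.
The remaining sets (a), (b), (c), (e) satisfy all four rules.

(d)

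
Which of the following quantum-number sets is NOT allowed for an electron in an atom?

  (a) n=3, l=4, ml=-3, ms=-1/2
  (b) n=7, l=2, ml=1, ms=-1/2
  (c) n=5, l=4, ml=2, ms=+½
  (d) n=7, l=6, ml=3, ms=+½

(a)

(a) has l = 4 ≥ n = 3, violating 0 ≤ l ≤ n−1.
The remaining sets (b), (c), (d) satisfy all four rules.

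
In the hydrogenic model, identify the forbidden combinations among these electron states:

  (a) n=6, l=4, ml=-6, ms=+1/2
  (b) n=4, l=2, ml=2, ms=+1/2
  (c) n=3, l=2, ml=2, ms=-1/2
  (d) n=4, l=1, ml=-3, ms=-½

(a) has |ml| = 6 > l = 4, violating −l ≤ ml ≤ l.
(d) has |ml| = 3 > l = 1, violating −l ≤ ml ≤ l.
The remaining sets (b), (c) satisfy all four rules.

(a) and (d)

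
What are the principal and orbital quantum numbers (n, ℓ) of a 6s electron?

The leading integer gives n = 6; the letter 's' means ℓ = 0.

n = 6, ℓ = 0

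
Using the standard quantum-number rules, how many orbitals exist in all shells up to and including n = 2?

Total orbitals = 1² + 2² = 5.

5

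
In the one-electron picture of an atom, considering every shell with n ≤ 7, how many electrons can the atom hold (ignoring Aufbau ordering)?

Total orbitals = 1² + 2² + 3² + 4² + 5² + 6² + 7² = 140. Doubling for spin gives 280 electrons.

280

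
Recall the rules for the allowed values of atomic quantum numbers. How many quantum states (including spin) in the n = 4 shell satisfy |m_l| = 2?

For n = 4, l ranges over 0 … 3.
Per l-value: l=2 → 2; l=3 → 2.
Orbitals: 2 + 2 = 4. Each orbital carries two spin states, so 4 × 2 = 8 states.

8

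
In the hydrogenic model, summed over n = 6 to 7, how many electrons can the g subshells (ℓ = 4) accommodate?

A g subshell (ℓ = 4) exists for every n ≥ 5, so shells n = 6, 7 each contribute one — 2 subshells.
Since each g subshell holds 2(2·4+1) = 18 electrons, the total is 2 × 18 = 36.

36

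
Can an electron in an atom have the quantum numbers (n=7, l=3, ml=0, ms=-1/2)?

n = 7 is a positive integer. l = 3 satisfies 0 ≤ l ≤ n−1 = 6. ml = 0 lies in the range −l … +l (here −3 … 3). ms = -1/2 is one of ±1/2.
All four constraints are satisfied.

Yes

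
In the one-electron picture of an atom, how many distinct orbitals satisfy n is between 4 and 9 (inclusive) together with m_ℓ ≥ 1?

116

Treat each shell separately and count matching orbitals:
n=4 → 6; n=5 → 10; n=6 → 15; n=7 → 21; n=8 → 28; n=9 → 36.
Total orbitals: 6 + 10 + 15 + 21 + 28 + 36 = 116.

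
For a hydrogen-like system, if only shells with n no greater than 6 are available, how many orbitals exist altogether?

Total orbitals = 1² + 2² + 3² + 4² + 5² + 6² = 91.

91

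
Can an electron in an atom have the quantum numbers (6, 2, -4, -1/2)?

The magnetic quantum number must satisfy −l ≤ ml ≤ l. With l = 2, ml can only be -2, -1, 0, 1, 2, so ml = -4 is forbidden.

No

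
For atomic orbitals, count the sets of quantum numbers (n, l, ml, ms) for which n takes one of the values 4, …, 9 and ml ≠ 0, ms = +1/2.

232

Go shell by shell, enumerating (l, ml) with ml ≠ 0:
n=4 → 12; n=5 → 20; n=6 → 30; n=7 → 42; n=8 → 56; n=9 → 72.
Orbitals: 12 + 20 + 30 + 42 + 56 + 72 = 232. With ms fixed to +1/2 there is one state per orbital, so 232 states.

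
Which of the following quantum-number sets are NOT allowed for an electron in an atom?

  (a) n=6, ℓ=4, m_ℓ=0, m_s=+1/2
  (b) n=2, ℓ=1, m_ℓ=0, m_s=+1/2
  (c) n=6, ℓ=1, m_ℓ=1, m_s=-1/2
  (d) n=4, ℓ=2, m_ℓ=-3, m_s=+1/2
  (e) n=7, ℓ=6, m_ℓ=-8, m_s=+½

(d) and (e)

(d) has |m_ℓ| = 3 > ℓ = 2, violating −ℓ ≤ m_ℓ ≤ ℓ.
(e) has |m_ℓ| = 8 > ℓ = 6, violating −ℓ ≤ m_ℓ ≤ ℓ.
The remaining sets (a), (b), (c) satisfy all four rules.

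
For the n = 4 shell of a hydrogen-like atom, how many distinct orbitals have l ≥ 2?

Orbitals with l ≥ 2, by l: l=2 → 5; l=3 → 7.
Total orbitals: 5 + 7 = 12.

12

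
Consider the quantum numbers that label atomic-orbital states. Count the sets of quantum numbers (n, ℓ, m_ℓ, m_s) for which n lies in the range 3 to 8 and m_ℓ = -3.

30

Treat each shell separately and count matching orbitals:
n=4 → 1; n=5 → 2; n=6 → 3; n=7 → 4; n=8 → 5.
Orbitals: 1 + 2 + 3 + 4 + 5 = 15. Including both spin states (m_s = ±1/2) gives 2 × 15 = 30 states.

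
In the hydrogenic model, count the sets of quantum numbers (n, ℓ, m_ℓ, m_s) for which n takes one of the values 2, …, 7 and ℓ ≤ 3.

154

Count contributing orbitals for each principal shell:
n=2 → 4; n=3 → 9; n=4 → 16; n=5 → 16; n=6 → 16; n=7 → 16.
Orbitals: 4 + 9 + 16 + 16 + 16 + 16 = 77. Including both spin states (m_s = ±1/2) gives 2 × 77 = 154 states.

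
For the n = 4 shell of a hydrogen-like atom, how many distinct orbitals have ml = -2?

2

Go through l = 0, …, 3 (the values permitted for n = 4).
Contributions: l=2 → 1; l=3 → 1.
Total orbitals: 1 + 1 = 2.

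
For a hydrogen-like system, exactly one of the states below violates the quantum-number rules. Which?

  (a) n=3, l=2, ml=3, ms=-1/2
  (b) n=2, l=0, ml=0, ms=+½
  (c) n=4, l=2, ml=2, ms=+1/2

(a) has |ml| = 3 > l = 2, violating −l ≤ ml ≤ l.
The remaining sets (b), (c) satisfy all four rules.

(a)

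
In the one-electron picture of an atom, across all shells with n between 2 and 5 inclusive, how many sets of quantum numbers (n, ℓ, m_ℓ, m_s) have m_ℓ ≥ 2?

20

Per-shell orbital counts meeting the constraint:
n=3 → 1; n=4 → 3; n=5 → 6.
Orbitals: 1 + 3 + 6 = 10. Including both spin states (m_s = ±1/2) gives 2 × 10 = 20 states.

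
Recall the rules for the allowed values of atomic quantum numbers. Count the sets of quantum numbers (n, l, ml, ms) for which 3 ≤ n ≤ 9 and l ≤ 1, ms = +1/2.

28

Count contributing orbitals for each principal shell:
n=3 → 4; n=4 → 4; n=5 → 4; n=6 → 4; n=7 → 4; n=8 → 4; n=9 → 4.
Orbitals: 4 + 4 + 4 + 4 + 4 + 4 + 4 = 28. With ms fixed to +1/2 there is one state per orbital, so 28 states.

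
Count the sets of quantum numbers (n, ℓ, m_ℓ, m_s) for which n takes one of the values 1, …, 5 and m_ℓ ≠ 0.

80

Treat each shell separately and count matching orbitals:
n=2 → 2; n=3 → 6; n=4 → 12; n=5 → 20.
Orbitals: 2 + 6 + 12 + 20 = 40. Including both spin states (m_s = ±1/2) gives 2 × 40 = 80 states.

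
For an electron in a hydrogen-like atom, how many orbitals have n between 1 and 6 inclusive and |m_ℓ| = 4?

Count contributing orbitals for each principal shell:
n=5 → 2; n=6 → 4.
Total orbitals: 2 + 4 = 6.

6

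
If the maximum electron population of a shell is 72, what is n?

2n² = 72 ⇒ n² = 36 ⇒ n = 6.

n = 6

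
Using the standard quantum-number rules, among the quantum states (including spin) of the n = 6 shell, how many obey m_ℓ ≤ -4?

With n = 6 the allowed ℓ are 0, 1, …, 5.
The (ℓ, m_ℓ) pairs meeting m_ℓ ≤ -4 give: ℓ=4 → 1; ℓ=5 → 2.
Orbitals: 1 + 2 = 3. Each orbital carries two spin states, so 3 × 2 = 6 states.

6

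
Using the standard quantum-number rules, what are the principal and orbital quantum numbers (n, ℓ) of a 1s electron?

n = 1, ℓ = 0

The leading integer gives n = 1; the letter 's' means ℓ = 0.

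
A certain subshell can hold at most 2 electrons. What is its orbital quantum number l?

l = 0

2(2l+1) = 2 ⇒ 2l+1 = 1 ⇒ l = 0.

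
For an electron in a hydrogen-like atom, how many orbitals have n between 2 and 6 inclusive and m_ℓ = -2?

10

Per-shell orbital counts meeting the constraint:
n=3 → 1; n=4 → 2; n=5 → 3; n=6 → 4.
Total orbitals: 1 + 2 + 3 + 4 = 10.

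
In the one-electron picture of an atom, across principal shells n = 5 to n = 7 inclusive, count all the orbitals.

Shell n has n² orbitals: 5²=25 + 6²=36 + 7²=49 = 110 orbitals.

110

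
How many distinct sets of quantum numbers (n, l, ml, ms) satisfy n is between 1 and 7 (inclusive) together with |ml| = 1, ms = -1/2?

Per-shell orbital counts meeting the constraint:
n=2 → 2; n=3 → 4; n=4 → 6; n=5 → 8; n=6 → 10; n=7 → 12.
Orbitals: 2 + 4 + 6 + 8 + 10 + 12 = 42. With ms fixed to -1/2 there is one state per orbital, so 42 states.

42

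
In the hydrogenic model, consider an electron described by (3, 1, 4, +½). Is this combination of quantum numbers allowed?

Not allowed

The magnetic quantum number must satisfy −ℓ ≤ m_ℓ ≤ ℓ. With ℓ = 1, m_ℓ can only be -1, 0, 1, so m_ℓ = 4 is forbidden.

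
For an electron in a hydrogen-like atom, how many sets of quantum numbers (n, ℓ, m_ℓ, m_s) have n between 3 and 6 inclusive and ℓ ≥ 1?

For each n in the range, tally the orbitals obeying ℓ ≥ 1:
n=3 → 8; n=4 → 15; n=5 → 24; n=6 → 35.
Orbitals: 8 + 15 + 24 + 35 = 82. Including both spin states (m_s = ±1/2) gives 2 × 82 = 164 states.

164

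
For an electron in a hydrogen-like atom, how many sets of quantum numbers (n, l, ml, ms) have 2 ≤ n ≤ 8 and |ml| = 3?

60

For each n in the range, tally the orbitals obeying |ml| = 3:
n=4 → 2; n=5 → 4; n=6 → 6; n=7 → 8; n=8 → 10.
Orbitals: 2 + 4 + 6 + 8 + 10 = 30. Including both spin states (ms = ±1/2) gives 2 × 30 = 60 states.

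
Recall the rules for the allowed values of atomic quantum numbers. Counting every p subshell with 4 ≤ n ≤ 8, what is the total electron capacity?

A p subshell (l = 1) exists for every n ≥ 2, so shells n = 4, 5, 6, 7, 8 each contribute one — 5 subshells.
Since each p subshell holds 2(2·1+1) = 6 electrons, the total is 5 × 6 = 30.

30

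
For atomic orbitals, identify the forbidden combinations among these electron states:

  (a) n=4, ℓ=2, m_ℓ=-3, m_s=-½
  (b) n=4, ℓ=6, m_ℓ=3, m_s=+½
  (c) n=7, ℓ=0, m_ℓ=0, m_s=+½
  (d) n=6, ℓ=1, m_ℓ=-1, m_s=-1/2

(a) and (b)

(a) has |m_ℓ| = 3 > ℓ = 2, violating −ℓ ≤ m_ℓ ≤ ℓ.
(b) has ℓ = 6 ≥ n = 4, violating 0 ≤ ℓ ≤ n−1.
The remaining sets (c), (d) satisfy all four rules.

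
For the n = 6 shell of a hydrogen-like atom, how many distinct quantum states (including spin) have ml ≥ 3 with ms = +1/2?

With n = 6 the allowed l are 0, 1, …, 5.
Contributions: l=3 → 1; l=4 → 2; l=5 → 3.
Orbitals: 1 + 2 + 3 = 6. With ms fixed to a single value there is one state per orbital, giving 6 states.

6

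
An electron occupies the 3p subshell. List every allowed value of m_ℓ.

The 3p subshell has ℓ = 1, and m_ℓ takes every integer from −ℓ to +ℓ. With ℓ = 1 that gives the 3 values -1, 0, 1.

-1, 0, 1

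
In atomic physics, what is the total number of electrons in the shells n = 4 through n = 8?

380

Shell n has n² orbitals: 4²=16 + 5²=25 + 6²=36 + 7²=49 + 8²=64 = 190 orbitals.
Two spin states per orbital: 2 × 190 = 380 electrons.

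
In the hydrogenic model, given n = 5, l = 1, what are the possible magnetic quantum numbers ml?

-1, 0, 1

ml takes every integer from −l to +l. With l = 1 that gives the 3 values -1, 0, 1.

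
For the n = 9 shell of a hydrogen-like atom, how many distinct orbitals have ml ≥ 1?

The (l, ml) pairs meeting ml ≥ 1 give: l=1 → 1; l=2 → 2; l=3 → 3; l=4 → 4; l=5 → 5; l=6 → 6; l=7 → 7; l=8 → 8.
Total orbitals: 1 + 2 + 3 + 4 + 5 + 6 + 7 + 8 = 36.

36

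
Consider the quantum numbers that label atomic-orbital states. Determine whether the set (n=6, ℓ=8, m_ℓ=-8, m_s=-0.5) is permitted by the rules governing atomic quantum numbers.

The orbital quantum number must satisfy 0 ≤ ℓ ≤ n−1. With n = 6 the allowed ℓ values are 0, 1, 2, 3, 4, 5, so ℓ = 8 is out of range.

Not allowed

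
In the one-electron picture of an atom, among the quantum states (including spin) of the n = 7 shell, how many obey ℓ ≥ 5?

48

With n = 7 the allowed ℓ are 0, 1, …, 6.
The (ℓ, m_ℓ) pairs meeting ℓ ≥ 5 give: ℓ=5 → 11; ℓ=6 → 13.
Orbitals: 11 + 13 = 24. Each orbital carries two spin states, so 24 × 2 = 48 states.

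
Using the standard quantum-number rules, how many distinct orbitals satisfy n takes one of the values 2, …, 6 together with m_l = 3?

6

Treat each shell separately and count matching orbitals:
n=4 → 1; n=5 → 2; n=6 → 3.
Total orbitals: 1 + 2 + 3 = 6.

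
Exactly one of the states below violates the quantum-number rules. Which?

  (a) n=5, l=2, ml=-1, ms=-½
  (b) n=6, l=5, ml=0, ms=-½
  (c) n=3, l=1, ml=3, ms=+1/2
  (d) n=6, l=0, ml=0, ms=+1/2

(c) has |ml| = 3 > l = 1, violating −l ≤ ml ≤ l.
The remaining sets (a), (b), (d) satisfy all four rules.

(c)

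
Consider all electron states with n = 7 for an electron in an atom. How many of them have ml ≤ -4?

The (l, ml) pairs meeting ml ≤ -4 give: l=4 → 1; l=5 → 2; l=6 → 3.
Orbitals: 1 + 2 + 3 = 6. Each orbital carries two spin states, so 6 × 2 = 12 states.

12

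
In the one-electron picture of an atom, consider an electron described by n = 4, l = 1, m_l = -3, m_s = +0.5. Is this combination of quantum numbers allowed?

The magnetic quantum number must satisfy −l ≤ m_l ≤ l. With l = 1, m_l can only be -1, 0, 1, so m_l = -3 is forbidden.

No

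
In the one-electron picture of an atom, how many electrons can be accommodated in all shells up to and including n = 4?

60

Total orbitals = 1² + 2² + 3² + 4² = 30. Doubling for spin gives 60 electrons.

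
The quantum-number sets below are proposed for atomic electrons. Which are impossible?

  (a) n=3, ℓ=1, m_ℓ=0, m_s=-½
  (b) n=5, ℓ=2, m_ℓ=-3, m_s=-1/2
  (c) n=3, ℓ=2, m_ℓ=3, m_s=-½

(b) and (c)

(b) has |m_ℓ| = 3 > ℓ = 2, violating −ℓ ≤ m_ℓ ≤ ℓ.
(c) has |m_ℓ| = 3 > ℓ = 2, violating −ℓ ≤ m_ℓ ≤ ℓ.
The remaining set (a) satisfies all four rules.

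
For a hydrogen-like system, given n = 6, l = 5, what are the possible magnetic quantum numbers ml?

-5, -4, -3, -2, -1, 0, 1, 2, 3, 4, 5

ml takes every integer from −l to +l. With l = 5 that gives the 11 values -5, -4, -3, -2, -1, 0, 1, 2, 3, 4, 5.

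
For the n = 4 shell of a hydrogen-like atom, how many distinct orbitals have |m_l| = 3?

2

For n = 4, l ranges over 0 … 3.
Per l-value: l=3 → 2.
Total orbitals: 2.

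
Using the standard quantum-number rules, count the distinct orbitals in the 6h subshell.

11

A subshell has 2l+1 orbitals; with l = 5, that's 11.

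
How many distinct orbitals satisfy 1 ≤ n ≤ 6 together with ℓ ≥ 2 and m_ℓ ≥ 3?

10

Per-shell orbital counts meeting the constraint:
n=4 → 1; n=5 → 3; n=6 → 6.
Total orbitals: 1 + 3 + 6 = 10.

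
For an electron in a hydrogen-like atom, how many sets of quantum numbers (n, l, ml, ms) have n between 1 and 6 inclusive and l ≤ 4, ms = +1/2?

Treat each shell separately and count matching orbitals:
n=1 → 1; n=2 → 4; n=3 → 9; n=4 → 16; n=5 → 25; n=6 → 25.
Orbitals: 1 + 4 + 9 + 16 + 25 + 25 = 80. With ms fixed to +1/2 there is one state per orbital, so 80 states.

80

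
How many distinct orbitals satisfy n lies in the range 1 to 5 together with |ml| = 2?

Per-shell orbital counts meeting the constraint:
n=3 → 2; n=4 → 4; n=5 → 6.
Total orbitals: 2 + 4 + 6 = 12.

12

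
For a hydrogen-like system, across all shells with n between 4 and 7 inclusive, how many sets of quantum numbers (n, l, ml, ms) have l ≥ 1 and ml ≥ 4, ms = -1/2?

10

Work shell by shell — for each n, count the (l, ml) pairs that satisfy l ≥ 1 and ml ≥ 4:
n=5 → 1; n=6 → 3; n=7 → 6.
Orbitals: 1 + 3 + 6 = 10. With ms fixed to -1/2 there is one state per orbital, so 10 states.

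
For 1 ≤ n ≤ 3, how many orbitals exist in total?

14

Total orbitals = 1² + 2² + 3² = 14.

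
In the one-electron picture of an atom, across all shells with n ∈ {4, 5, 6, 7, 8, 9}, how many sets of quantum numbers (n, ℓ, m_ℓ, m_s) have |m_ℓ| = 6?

24

Go shell by shell, enumerating (ℓ, m_ℓ) with |m_ℓ| = 6:
n=7 → 2; n=8 → 4; n=9 → 6.
Orbitals: 2 + 4 + 6 = 12. Including both spin states (m_s = ±1/2) gives 2 × 12 = 24 states.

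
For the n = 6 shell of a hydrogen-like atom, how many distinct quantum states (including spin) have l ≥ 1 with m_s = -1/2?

Go through l = 0, …, 5 (the values permitted for n = 6).
Orbitals with l ≥ 1, by l: l=1 → 3; l=2 → 5; l=3 → 7; l=4 → 9; l=5 → 11.
Orbitals: 3 + 5 + 7 + 9 + 11 = 35. With m_s fixed to a single value there is one state per orbital, giving 35 states.

35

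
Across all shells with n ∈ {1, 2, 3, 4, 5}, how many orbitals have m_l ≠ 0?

40

Count contributing orbitals for each principal shell:
n=2 → 2; n=3 → 6; n=4 → 12; n=5 → 20.
Total orbitals: 2 + 6 + 12 + 20 = 40.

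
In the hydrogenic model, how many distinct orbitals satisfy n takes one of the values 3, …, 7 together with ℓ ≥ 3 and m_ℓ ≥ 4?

For each n in the range, tally the orbitals obeying ℓ ≥ 3 and m_ℓ ≥ 4:
n=5 → 1; n=6 → 3; n=7 → 6.
Total orbitals: 1 + 3 + 6 = 10.

10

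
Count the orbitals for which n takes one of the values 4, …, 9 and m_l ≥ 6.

Treat each shell separately and count matching orbitals:
n=7 → 1; n=8 → 3; n=9 → 6.
Total orbitals: 1 + 3 + 6 = 10.

10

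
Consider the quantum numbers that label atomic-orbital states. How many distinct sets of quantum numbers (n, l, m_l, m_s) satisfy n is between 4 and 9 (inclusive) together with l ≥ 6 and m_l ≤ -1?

Count contributing orbitals for each principal shell:
n=7 → 6; n=8 → 13; n=9 → 21.
Orbitals: 6 + 13 + 21 = 40. Including both spin states (m_s = ±1/2) gives 2 × 40 = 80 states.

80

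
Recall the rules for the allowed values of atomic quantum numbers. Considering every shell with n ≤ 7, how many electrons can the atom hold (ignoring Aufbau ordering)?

280

Total orbitals = 1² + 2² + 3² + 4² + 5² + 6² + 7² = 140. Doubling for spin gives 280 electrons.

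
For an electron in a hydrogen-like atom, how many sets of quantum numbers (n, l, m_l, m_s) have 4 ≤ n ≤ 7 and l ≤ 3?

Per-shell orbital counts meeting the constraint:
n=4 → 16; n=5 → 16; n=6 → 16; n=7 → 16.
Orbitals: 16 + 16 + 16 + 16 = 64. Including both spin states (m_s = ±1/2) gives 2 × 64 = 128 states.

128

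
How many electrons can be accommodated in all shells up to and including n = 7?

Total orbitals = 1² + 2² + 3² + 4² + 5² + 6² + 7² = 140. Doubling for spin gives 280 electrons.

280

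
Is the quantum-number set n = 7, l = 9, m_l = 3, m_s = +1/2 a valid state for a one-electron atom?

The orbital quantum number must satisfy 0 ≤ l ≤ n−1. With n = 7 the allowed l values are 0, 1, 2, 3, 4, 5, 6, so l = 9 is out of range.

Invalid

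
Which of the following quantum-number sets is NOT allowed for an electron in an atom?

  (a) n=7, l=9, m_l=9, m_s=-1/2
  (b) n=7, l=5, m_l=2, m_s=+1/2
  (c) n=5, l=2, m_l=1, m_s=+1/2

(a) has l = 9 ≥ n = 7, violating 0 ≤ l ≤ n−1.
The remaining sets (b), (c) satisfy all four rules.

(a)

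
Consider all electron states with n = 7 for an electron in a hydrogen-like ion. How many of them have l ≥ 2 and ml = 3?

8

Per l-value: l=3 → 1; l=4 → 1; l=5 → 1; l=6 → 1.
Orbitals: 1 + 1 + 1 + 1 = 4. Each orbital carries two spin states, so 4 × 2 = 8 states.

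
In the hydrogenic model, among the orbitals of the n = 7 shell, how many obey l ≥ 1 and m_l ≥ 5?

Orbitals with l ≥ 1 and m_l ≥ 5, by l: l=5 → 1; l=6 → 2.
Total orbitals: 1 + 2 = 3.

3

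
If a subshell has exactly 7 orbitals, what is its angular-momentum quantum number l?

2l+1 = 7 gives l = 3.

l = 3 (f)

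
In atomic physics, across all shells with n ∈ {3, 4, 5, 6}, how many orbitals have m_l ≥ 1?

Treat each shell separately and count matching orbitals:
n=3 → 3; n=4 → 6; n=5 → 10; n=6 → 15.
Total orbitals: 3 + 6 + 10 + 15 = 34.

34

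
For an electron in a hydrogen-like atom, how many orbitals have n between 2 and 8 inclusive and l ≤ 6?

Per-shell orbital counts meeting the constraint:
n=2 → 4; n=3 → 9; n=4 → 16; n=5 → 25; n=6 → 36; n=7 → 49; n=8 → 49.
Total orbitals: 4 + 9 + 16 + 25 + 36 + 49 + 49 = 188.

188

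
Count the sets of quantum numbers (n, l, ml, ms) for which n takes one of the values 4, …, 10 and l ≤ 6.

546

For each n in the range, tally the orbitals obeying l ≤ 6:
n=4 → 16; n=5 → 25; n=6 → 36; n=7 → 49; n=8 → 49; n=9 → 49; n=10 → 49.
Orbitals: 16 + 25 + 36 + 49 + 49 + 49 + 49 = 273. Including both spin states (ms = ±1/2) gives 2 × 273 = 546 states.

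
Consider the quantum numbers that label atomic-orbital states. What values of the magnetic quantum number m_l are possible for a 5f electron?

-3, -2, -1, 0, 1, 2, 3

The 5f subshell has l = 3, and m_l takes every integer from −l to +l. With l = 3 that gives the 7 values -3, -2, -1, 0, 1, 2, 3.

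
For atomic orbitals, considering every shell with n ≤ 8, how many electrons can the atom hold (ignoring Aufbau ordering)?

Total orbitals = 1² + 2² + 3² + 4² + 5² + 6² + 7² + 8² = 204. Doubling for spin gives 408 electrons.

408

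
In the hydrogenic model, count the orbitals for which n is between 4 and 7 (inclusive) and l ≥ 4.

62

For each n in the range, tally the orbitals obeying l ≥ 4:
n=5 → 9; n=6 → 20; n=7 → 33.
Total orbitals: 9 + 20 + 33 = 62.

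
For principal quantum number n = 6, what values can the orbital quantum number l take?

0, 1, 2, 3, 4, 5

l is an integer with 0 ≤ l ≤ n−1, so for n = 6: l = 0, 1, 2, 3, 4, 5.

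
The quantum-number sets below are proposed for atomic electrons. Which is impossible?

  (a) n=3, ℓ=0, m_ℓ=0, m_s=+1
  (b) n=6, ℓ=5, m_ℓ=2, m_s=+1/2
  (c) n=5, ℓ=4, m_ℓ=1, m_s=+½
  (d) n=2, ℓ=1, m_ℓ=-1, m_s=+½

(a)

(a) has m_s = +1, but an electron's spin must be ±1/2.
The remaining sets (b), (c), (d) satisfy all four rules.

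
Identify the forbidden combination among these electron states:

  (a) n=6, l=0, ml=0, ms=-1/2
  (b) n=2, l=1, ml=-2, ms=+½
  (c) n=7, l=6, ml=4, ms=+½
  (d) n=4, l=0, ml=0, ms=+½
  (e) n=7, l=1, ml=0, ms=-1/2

(b) has |ml| = 2 > l = 1, violating −l ≤ ml ≤ l.
The remaining sets (a), (c), (d), (e) satisfy all four rules.

(b)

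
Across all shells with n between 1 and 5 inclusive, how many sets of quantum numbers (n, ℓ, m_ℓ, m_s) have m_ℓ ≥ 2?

Work shell by shell — for each n, count the (ℓ, m_ℓ) pairs that satisfy m_ℓ ≥ 2:
n=3 → 1; n=4 → 3; n=5 → 6.
Orbitals: 1 + 3 + 6 = 10. Including both spin states (m_s = ±1/2) gives 2 × 10 = 20 states.

20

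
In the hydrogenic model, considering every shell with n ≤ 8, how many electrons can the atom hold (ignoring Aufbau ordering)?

408

Total orbitals = 1² + 2² + 3² + 4² + 5² + 6² + 7² + 8² = 204. Doubling for spin gives 408 electrons.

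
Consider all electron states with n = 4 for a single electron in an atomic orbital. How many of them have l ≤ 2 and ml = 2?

2

With n = 4 the allowed l are 0, 1, …, 3.
Contributions: l=2 → 1.
Orbitals: 1. Each orbital carries two spin states, so 1 × 2 = 2 states.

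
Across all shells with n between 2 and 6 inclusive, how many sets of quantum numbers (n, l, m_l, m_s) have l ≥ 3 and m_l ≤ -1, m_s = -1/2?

Treat each shell separately and count matching orbitals:
n=4 → 3; n=5 → 7; n=6 → 12.
Orbitals: 3 + 7 + 12 = 22. With m_s fixed to -1/2 there is one state per orbital, so 22 states.

22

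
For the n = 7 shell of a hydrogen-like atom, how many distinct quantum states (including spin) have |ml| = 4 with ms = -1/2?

6

The n = 7 shell has l = 0 through 6; check each.
Per l-value: l=4 → 2; l=5 → 2; l=6 → 2.
Orbitals: 2 + 2 + 2 = 6. With ms fixed to a single value there is one state per orbital, giving 6 states.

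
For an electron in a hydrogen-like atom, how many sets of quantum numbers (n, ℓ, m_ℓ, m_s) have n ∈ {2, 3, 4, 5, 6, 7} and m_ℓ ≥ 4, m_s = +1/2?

10

Per-shell orbital counts meeting the constraint:
n=5 → 1; n=6 → 3; n=7 → 6.
Orbitals: 1 + 3 + 6 = 10. With m_s fixed to +1/2 there is one state per orbital, so 10 states.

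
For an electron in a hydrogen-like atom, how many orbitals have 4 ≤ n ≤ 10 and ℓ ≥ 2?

343

Count contributing orbitals for each principal shell:
n=4 → 12; n=5 → 21; n=6 → 32; n=7 → 45; n=8 → 60; n=9 → 77; n=10 → 96.
Total orbitals: 12 + 21 + 32 + 45 + 60 + 77 + 96 = 343.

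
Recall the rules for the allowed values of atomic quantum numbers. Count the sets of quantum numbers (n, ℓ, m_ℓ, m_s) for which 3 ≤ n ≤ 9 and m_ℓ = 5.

20

Per-shell orbital counts meeting the constraint:
n=6 → 1; n=7 → 2; n=8 → 3; n=9 → 4.
Orbitals: 1 + 2 + 3 + 4 = 10. Including both spin states (m_s = ±1/2) gives 2 × 10 = 20 states.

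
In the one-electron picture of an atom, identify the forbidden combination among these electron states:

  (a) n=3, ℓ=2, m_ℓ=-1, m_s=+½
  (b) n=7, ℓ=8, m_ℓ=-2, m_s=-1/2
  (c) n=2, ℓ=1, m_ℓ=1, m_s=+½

(b)

(b) has ℓ = 8 ≥ n = 7, violating 0 ≤ ℓ ≤ n−1.
The remaining sets (a), (c) satisfy all four rules.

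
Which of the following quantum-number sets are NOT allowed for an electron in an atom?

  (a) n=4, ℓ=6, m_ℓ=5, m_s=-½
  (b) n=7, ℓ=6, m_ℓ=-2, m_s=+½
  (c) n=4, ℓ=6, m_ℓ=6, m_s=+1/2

(a) has ℓ = 6 ≥ n = 4, violating 0 ≤ ℓ ≤ n−1.
(c) has ℓ = 6 ≥ n = 4, violating 0 ≤ ℓ ≤ n−1.
The remaining set (b) satisfies all four rules.

(a) and (c)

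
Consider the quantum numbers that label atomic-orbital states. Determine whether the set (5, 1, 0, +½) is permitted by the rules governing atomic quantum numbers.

Yes

n = 5 is a positive integer. l = 1 satisfies 0 ≤ l ≤ n−1 = 4. m_l = 0 lies in the range −l … +l (here −1 … 1). m_s = +1/2 is one of ±1/2.
All four constraints are satisfied.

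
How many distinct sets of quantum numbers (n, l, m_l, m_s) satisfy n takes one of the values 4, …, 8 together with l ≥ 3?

290

Work shell by shell — for each n, count the (l, m_l) pairs that satisfy l ≥ 3:
n=4 → 7; n=5 → 16; n=6 → 27; n=7 → 40; n=8 → 55.
Orbitals: 7 + 16 + 27 + 40 + 55 = 145. Including both spin states (m_s = ±1/2) gives 2 × 145 = 290 states.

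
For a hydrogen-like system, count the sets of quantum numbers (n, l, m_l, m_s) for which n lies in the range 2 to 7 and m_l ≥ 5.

8

Count contributing orbitals for each principal shell:
n=6 → 1; n=7 → 3.
Orbitals: 1 + 3 = 4. Including both spin states (m_s = ±1/2) gives 2 × 4 = 8 states.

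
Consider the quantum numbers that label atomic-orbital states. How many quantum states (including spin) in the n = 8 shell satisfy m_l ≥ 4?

20

Go through l = 0, …, 7 (the values permitted for n = 8).
The (l, m_l) pairs meeting m_l ≥ 4 give: l=4 → 1; l=5 → 2; l=6 → 3; l=7 → 4.
Orbitals: 1 + 2 + 3 + 4 = 10. Each orbital carries two spin states, so 10 × 2 = 20 states.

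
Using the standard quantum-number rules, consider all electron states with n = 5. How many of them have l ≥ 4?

18

Contributions: l=4 → 9.
Orbitals: 9. Each orbital carries two spin states, so 9 × 2 = 18 states.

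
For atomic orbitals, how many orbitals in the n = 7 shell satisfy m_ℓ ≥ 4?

The (ℓ, m_ℓ) pairs meeting m_ℓ ≥ 4 give: ℓ=4 → 1; ℓ=5 → 2; ℓ=6 → 3.
Total orbitals: 1 + 2 + 3 = 6.

6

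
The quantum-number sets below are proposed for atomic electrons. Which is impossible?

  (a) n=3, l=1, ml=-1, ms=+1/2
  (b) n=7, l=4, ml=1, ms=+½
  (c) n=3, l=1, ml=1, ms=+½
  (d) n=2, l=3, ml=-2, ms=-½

(d)

(d) has l = 3 ≥ n = 2, violating 0 ≤ l ≤ n−1.
The remaining sets (a), (b), (c) satisfy all four rules.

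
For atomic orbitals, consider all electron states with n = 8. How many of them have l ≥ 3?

The n = 8 shell has l = 0 through 7; check each.
Per l-value: l=3 → 7; l=4 → 9; l=5 → 11; l=6 → 13; l=7 → 15.
Orbitals: 7 + 9 + 11 + 13 + 15 = 55. Each orbital carries two spin states, so 55 × 2 = 110 states.

110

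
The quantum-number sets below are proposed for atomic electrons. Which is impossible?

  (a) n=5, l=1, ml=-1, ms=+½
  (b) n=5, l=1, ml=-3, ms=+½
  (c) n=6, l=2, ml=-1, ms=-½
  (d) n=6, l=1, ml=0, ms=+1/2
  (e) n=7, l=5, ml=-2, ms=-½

(b) has |ml| = 3 > l = 1, violating −l ≤ ml ≤ l.
The remaining sets (a), (c), (d), (e) satisfy all four rules.

(b)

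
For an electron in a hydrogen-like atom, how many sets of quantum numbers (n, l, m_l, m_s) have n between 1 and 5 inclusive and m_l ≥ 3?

8

Per-shell orbital counts meeting the constraint:
n=4 → 1; n=5 → 3.
Orbitals: 1 + 3 = 4. Including both spin states (m_s = ±1/2) gives 2 × 4 = 8 states.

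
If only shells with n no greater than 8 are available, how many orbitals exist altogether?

204

Total orbitals = 1² + 2² + 3² + 4² + 5² + 6² + 7² + 8² = 204.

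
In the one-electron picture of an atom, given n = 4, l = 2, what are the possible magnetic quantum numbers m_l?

m_l takes every integer from −l to +l. With l = 2 that gives the 5 values -2, -1, 0, 1, 2.

-2, -1, 0, 1, 2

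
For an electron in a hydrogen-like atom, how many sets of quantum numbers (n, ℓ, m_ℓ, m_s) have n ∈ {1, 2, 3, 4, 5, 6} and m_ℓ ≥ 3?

Treat each shell separately and count matching orbitals:
n=4 → 1; n=5 → 3; n=6 → 6.
Orbitals: 1 + 3 + 6 = 10. Including both spin states (m_s = ±1/2) gives 2 × 10 = 20 states.

20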